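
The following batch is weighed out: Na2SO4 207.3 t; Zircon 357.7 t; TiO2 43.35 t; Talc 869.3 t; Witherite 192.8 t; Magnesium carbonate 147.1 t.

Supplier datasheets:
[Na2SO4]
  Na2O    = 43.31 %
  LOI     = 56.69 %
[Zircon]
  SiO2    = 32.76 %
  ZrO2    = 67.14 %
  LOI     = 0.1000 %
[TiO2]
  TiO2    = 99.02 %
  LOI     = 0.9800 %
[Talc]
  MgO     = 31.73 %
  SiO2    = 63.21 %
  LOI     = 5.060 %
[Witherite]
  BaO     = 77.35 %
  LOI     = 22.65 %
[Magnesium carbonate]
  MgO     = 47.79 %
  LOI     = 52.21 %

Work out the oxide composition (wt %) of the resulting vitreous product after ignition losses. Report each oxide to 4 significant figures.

Mid-chain values are shown rounded to four significant figures within the worked lines. All internal work maintains exact precision from first step to last; every reported figure is rounded a single time — the derived quantities (ignition loss, yield, totals, the six compositions, net glass mass) are carried using the weight values per 1535 t of glass at full precision, exactly as printed in the problem or answer text.
Delivered oxide masses:
  MgO: 869.3·0.3173 + 147.1·0.4779 = 346.1 t
  SiO2: 357.7·0.3276 + 869.3·0.6321 = 666.7 t
  ZrO2: 357.7·0.6714 = 240.2 t
  BaO: 192.8·0.7735 = 149.1 t
  TiO2: 43.35·0.9902 = 42.93 t
  Na2O: 207.3·0.4331 = 89.78 t
LOI: 207.3·0.5669 + 357.7·0.001000 + 43.35·0.009800 + 869.3·0.05060 + 192.8·0.2265 + 147.1·0.5221 = 282.8 t
Resulting glass, batch − LOI: 1818 − 282.8 = 1535 t (= Σ oxide masses)
each oxide over glass, ×100, is wt %

Glass mass = 1535 t (batch 1818 − LOI 282.8).
Composition: MgO 22.55%, SiO2 43.44%, ZrO2 15.65%, BaO 9.717%, TiO2 2.797%, Na2O 5.850%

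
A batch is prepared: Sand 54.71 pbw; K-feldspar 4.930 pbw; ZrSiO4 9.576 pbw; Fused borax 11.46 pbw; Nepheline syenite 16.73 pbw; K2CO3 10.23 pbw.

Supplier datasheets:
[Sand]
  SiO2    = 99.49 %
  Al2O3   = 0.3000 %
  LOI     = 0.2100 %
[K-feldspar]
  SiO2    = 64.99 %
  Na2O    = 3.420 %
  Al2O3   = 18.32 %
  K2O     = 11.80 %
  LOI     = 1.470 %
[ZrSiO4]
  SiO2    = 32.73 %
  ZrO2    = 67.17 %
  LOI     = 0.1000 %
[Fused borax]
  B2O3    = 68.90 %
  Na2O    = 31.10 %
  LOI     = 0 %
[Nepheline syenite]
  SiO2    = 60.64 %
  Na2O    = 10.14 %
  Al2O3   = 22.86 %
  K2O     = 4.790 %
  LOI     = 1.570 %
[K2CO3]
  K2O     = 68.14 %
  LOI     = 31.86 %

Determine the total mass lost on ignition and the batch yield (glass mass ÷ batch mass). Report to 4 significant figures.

All arithmetic holds full precision at each step. In-progress results are shown, rounded to four significant digits, on the page. Each reported value is rounded only once — the derived quantities (the yield, the six compositions, totals, LOI, net glass mass) are re-derived starting from the weights on 103.9 pbw of glass at full precision, as set out in question or answer.
Material-by-material LOI:
  Sand: 54.71 × 0.002100 = 0.1149 pbw
  K-feldspar: 4.930 × 0.01470 = 0.07247 pbw
  ZrSiO4: 9.576 × 0.001000 = 0.009576 pbw
  Fused borax: 11.46 × 0 = 0 pbw
  Nepheline syenite: 16.73 × 0.01570 = 0.2627 pbw
  K2CO3: 10.23 × 0.3186 = 3.259 pbw
Total LOI = 3.719 pbw
Glass = batch − LOI = 107.6 − 3.719 = 103.9 pbw

LOI loss = 3.719 pbw; glass = 103.9 pbw; yield = 96.54%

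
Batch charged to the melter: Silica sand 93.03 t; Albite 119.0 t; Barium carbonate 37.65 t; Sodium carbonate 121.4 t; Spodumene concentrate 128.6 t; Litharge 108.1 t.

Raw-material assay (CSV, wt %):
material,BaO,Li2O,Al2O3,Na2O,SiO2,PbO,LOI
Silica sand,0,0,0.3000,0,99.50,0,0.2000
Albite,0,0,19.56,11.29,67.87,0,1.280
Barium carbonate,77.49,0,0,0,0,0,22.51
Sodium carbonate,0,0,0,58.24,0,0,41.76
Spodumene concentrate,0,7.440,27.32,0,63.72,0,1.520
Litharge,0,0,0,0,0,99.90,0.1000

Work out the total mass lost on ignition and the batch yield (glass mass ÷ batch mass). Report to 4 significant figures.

Values along the way are displayed rounded off to 4 significant figures as written. The working math maintains full precision in all steps. A single rounding yields each reported result; the derived quantities are re-derived from the batch weights at 544.8 t of glass at full precision (six oxide percentages, the totals, ignition loss, the yield, net glass mass), as written in the question or the answer.
LOI of each material in turn:
  Silica sand: 93.03 × 0.002000 = 0.1861 t
  Albite: 119.0 × 0.01280 = 1.523 t
  Barium carbonate: 37.65 × 0.2251 = 8.475 t
  Sodium carbonate: 121.4 × 0.4176 = 50.70 t
  Spodumene concentrate: 128.6 × 0.01520 = 1.955 t
  Litharge: 108.1 × 0.001000 = 0.1081 t
Total LOI = 62.94 t
Glass = batch − LOI = 607.8 − 62.94 = 544.8 t

LOI loss = 62.94 t; glass = 544.8 t; yield = 89.64%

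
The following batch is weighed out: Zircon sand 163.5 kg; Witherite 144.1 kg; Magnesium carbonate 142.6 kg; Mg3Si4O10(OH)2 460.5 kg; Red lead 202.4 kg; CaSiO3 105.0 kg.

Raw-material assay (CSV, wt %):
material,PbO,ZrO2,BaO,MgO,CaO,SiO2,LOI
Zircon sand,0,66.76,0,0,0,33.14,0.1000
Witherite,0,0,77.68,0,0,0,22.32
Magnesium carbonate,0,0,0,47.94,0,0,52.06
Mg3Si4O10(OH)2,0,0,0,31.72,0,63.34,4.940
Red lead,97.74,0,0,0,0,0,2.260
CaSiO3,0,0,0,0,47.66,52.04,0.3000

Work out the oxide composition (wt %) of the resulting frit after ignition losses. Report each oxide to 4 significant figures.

Glass mass = 1084 kg (batch 1218 − LOI 134.2).
Composition: PbO 18.25%, ZrO2 10.07%, BaO 10.33%, MgO 19.78%, CaO 4.617%, SiO2 36.95%

The whole derivation runs at exact precision throughout; the intermediate values appear rounded off to 4 significant digits within the worked lines — every reported result includes exactly one rounding; all derived quantities are computed using the weight values at 1084 kg of glass in exact precision (totals, six oxide percentages, ignition loss, the yield, glass mass) as given in problem or answer.
What the batch supplies per oxide:
  PbO: 202.4·0.9774 = 197.8 kg
  ZrO2: 163.5·0.6676 = 109.2 kg
  BaO: 144.1·0.7768 = 111.9 kg
  MgO: 142.6·0.4794 + 460.5·0.3172 = 214.4 kg
  CaO: 105.0·0.4766 = 50.04 kg
  SiO2: 163.5·0.3314 + 460.5·0.6334 + 105.0·0.5204 = 400.5 kg
LOI: 163.5·0.001000 + 144.1·0.2232 + 142.6·0.5206 + 460.5·0.04940 + 202.4·0.02260 + 105.0·0.003000 = 134.2 kg
The glass mass, total less LOI, = 1218 − 134.2 = 1084 kg (equal to the oxide-mass sum)
wt % = 100 × oxide mass / glass mass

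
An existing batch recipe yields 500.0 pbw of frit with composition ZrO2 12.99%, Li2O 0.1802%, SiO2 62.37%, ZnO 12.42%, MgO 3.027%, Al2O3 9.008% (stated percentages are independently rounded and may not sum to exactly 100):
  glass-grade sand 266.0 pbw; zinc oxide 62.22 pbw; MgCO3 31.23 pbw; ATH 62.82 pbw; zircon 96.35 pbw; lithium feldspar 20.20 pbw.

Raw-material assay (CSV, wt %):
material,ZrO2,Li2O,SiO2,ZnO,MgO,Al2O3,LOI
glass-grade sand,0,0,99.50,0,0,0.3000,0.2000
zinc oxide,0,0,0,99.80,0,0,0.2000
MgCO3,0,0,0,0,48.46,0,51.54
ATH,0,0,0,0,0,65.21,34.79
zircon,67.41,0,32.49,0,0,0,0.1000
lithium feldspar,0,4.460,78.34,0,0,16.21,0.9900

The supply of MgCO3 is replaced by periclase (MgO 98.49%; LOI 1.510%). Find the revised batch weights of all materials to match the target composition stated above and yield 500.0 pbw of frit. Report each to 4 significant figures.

The working math holds full float precision at all times — working values appear (rounded to 4 significant digits) at each printed step; a single rounding finalizes each reported result; the derived quantities (the six compositions, glass mass, the totals, yield, ignition loss) are computed at full precision using the weight values on 500.0 pbw of glass as they appear in the question or the answer.
Oxide mass targets, per 500.0 pbw frit:
  ZrO2: 12.99% × 500.0 = 64.95 pbw
  Li2O: 0.1802% × 500.0 = 0.9010 pbw
  SiO2: 62.37% × 500.0 = 311.8 pbw
  ZnO: 12.42% × 500.0 = 62.10 pbw
  MgO: 3.027% × 500.0 = 15.14 pbw
  Al2O3: 9.008% × 500.0 = 45.04 pbw
A balance pass over the oxides, with the batch weights as given, against the basis in use (sums match the target masses modulo rounding of the values):
  ZrO2: 96.35·0.6741 = 64.95 pbw (target 64.95 pbw)
  Li2O: 20.20·0.04460 = 0.9009 pbw (target 0.9010 pbw)
  SiO2: 266.0·0.9950 + 96.35·0.3249 + 20.20·0.7834 = 311.8 pbw (target 311.8 pbw)
  ZnO: 62.22·0.9980 = 62.10 pbw (target 62.10 pbw)
  MgO: 15.37·0.9849 = 15.14 pbw (target 15.14 pbw)
  Al2O3: 266.0·0.003000 + 62.82·0.6521 + 20.20·0.1621 = 45.04 pbw (target 45.04 pbw)
Glass mass check: net batch after ignition = 499.9 pbw (oxide target masses add up to 500.0 pbw; against the stated basis, 500.0 pbw — deltas are rounding alone).
Batch grand total — Σ batch = 523.0 pbw; loss to ignition Σ batch·LOI = 23.04 pbw; glass ÷ batch gives a yield of 95.59%.

Revised batch per 500.0 pbw frit:
  glass-grade sand: 266.0 pbw
  zinc oxide: 62.22 pbw
  periclase: 15.37 pbw
  ATH: 62.82 pbw
  zircon: 96.35 pbw
  lithium feldspar: 20.20 pbw
Total batch = 523.0 pbw; LOI loss = 23.04 pbw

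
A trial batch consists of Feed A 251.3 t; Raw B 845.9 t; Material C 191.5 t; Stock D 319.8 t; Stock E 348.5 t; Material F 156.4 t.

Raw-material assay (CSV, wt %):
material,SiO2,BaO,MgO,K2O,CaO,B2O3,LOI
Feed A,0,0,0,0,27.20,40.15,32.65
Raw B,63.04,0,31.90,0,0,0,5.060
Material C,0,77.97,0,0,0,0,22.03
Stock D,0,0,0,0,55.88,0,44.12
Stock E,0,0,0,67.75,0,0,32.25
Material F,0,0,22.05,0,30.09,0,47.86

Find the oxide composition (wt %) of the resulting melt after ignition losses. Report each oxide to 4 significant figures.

Glass mass = 1618 t (batch 2113 − LOI 495.4).
Composition: SiO2 32.96%, BaO 9.228%, MgO 18.81%, K2O 14.59%, CaO 18.18%, B2O3 6.236%

Each numeric step holds exact precision at each step; working values are printed with 4-significant-digit rounding within the worked lines; each reported result is rounded just once — derived quantities (ignition loss, the six compositions, net glass mass, yield, totals) are rebuilt at full float precision from the weighed amounts on 1618 t of glass, as given in the problem or answer text.
Oxide masses out of the charge:
  SiO2: 845.9·0.6304 = 533.3 t
  BaO: 191.5·0.7797 = 149.3 t
  MgO: 845.9·0.3190 + 156.4·0.2205 = 304.3 t
  K2O: 348.5·0.6775 = 236.1 t
  CaO: 251.3·0.2720 + 319.8·0.5588 + 156.4·0.3009 = 294.1 t
  B2O3: 251.3·0.4015 = 100.9 t
LOI: 251.3·0.3265 + 845.9·0.05060 + 191.5·0.2203 + 319.8·0.4412 + 348.5·0.3225 + 156.4·0.4786 = 495.4 t
batch − LOI leaves glass = 2113 − 495.4 = 1618 t (matching Σ of the oxides)
each wt % is 100 × oxide ÷ glass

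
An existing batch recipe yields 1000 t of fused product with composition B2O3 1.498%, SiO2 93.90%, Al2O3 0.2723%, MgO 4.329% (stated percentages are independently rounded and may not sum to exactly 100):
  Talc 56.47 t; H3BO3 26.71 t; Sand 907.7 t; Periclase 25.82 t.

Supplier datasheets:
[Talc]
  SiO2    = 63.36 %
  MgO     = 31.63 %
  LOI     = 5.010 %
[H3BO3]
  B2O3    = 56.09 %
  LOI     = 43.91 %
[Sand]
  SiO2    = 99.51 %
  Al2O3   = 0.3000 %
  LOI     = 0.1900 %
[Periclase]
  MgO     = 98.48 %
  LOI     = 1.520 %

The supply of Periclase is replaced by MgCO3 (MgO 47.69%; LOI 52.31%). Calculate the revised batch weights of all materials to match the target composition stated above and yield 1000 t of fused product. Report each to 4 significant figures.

All arithmetic carries full precision in all steps. Mid-chain values appear (rounded to four significant figures) as written — each reported figure takes a single rounding. The derived quantities (glass mass, four oxide percentages, yield, the totals, ignition loss) are rebuilt from the batch weights for 1000 t of glass in full float precision, as written in the problem or answer text.
Target oxide masses per 1000 t fused product:
  B2O3: 1.498% × 1000 = 14.98 t
  SiO2: 93.90% × 1000 = 939.0 t
  Al2O3: 0.2723% × 1000 = 2.723 t
  MgO: 4.329% × 1000 = 43.29 t
A balance pass over the oxides, on the weights just shown, at the basis given (summed amounts equal target values modulo rounding of the values):
  B2O3: 26.71·0.5609 = 14.98 t (target 14.98 t)
  SiO2: 56.47·0.6336 + 907.7·0.9951 = 939.0 t (target 939.0 t)
  Al2O3: 907.7·0.003000 = 2.723 t (target 2.723 t)
  MgO: 56.47·0.3163 + 53.32·0.4769 = 43.29 t (target 43.29 t)
Glass-mass closure: the batch minus its LOI: 1000 t (targets for the oxides total 1000 t; against the stated basis, 1000 t — differing by rounding only).
Batch grand total — Σ batch = 1044 t; LOI removed, Σ of batch·LOI: 44.17 t; yield, glass over the total, = 95.77%.

Revised batch per 1000 t fused product:
  Talc: 56.47 t
  H3BO3: 26.71 t
  Sand: 907.7 t
  MgCO3: 53.32 t
Total batch = 1044 t; LOI loss = 44.17 t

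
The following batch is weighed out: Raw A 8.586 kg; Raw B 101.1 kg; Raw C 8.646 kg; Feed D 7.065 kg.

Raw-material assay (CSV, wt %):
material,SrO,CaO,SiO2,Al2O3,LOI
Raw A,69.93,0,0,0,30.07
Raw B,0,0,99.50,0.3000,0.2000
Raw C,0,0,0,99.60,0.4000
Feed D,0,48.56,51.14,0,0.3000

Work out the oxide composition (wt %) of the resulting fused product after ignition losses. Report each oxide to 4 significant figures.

The whole derivation runs at full precision in every operation; intermediates appear rounded to four significant digits in the working — each reported value is rounded exactly once; derived quantities are re-derived from the weighed amounts for 122.6 kg of glass in full precision (glass mass, ignition loss, four oxide percentages, yield, the totals) exactly as shown in problem or answer.
Oxide-by-oxide delivered mass:
  SrO: 8.586·0.6993 = 6.004 kg
  CaO: 7.065·0.4856 = 3.431 kg
  SiO2: 101.1·0.9950 + 7.065·0.5114 = 104.2 kg
  Al2O3: 101.1·0.003000 + 8.646·0.9960 = 8.915 kg
LOI: 8.586·0.3007 + 101.1·0.002000 + 8.646·0.004000 + 7.065·0.003000 = 2.840 kg
Resulting glass, batch − LOI: 125.4 − 2.840 = 122.6 kg (= Σ oxide masses)
wt %: oxide over glass, times 100

Glass mass = 122.6 kg (batch 125.4 − LOI 2.840).
Composition: SrO 4.899%, CaO 2.799%, SiO2 85.03%, Al2O3 7.274%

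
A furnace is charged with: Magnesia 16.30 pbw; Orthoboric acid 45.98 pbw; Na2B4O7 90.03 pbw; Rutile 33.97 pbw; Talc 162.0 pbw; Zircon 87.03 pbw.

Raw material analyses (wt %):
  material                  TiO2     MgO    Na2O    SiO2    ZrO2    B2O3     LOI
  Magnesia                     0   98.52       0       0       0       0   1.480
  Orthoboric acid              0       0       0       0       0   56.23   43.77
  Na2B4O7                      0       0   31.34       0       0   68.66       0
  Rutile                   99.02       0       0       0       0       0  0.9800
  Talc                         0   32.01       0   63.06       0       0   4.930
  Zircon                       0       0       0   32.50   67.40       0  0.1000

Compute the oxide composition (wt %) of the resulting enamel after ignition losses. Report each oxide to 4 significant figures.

Glass mass = 406.5 pbw (batch 435.3 − LOI 28.77).
Composition: TiO2 8.274%, MgO 16.71%, Na2O 6.940%, SiO2 32.09%, ZrO2 14.43%, B2O3 21.56%

Mid-chain values are printed rounded to 4 significant figures as written; the whole derivation runs at full precision from start to finish; each reported value is rounded exactly once. All derived quantities (six oxide percentages, net glass mass, the yield, ignition loss, the totals) are rebuilt using the weight values for 406.5 pbw of glass in full precision, as written in either problem or answer.
Oxide-by-oxide delivered mass:
  TiO2: 33.97·0.9902 = 33.64 pbw
  MgO: 16.30·0.9852 + 162.0·0.3201 = 67.91 pbw
  Na2O: 90.03·0.3134 = 28.22 pbw
  SiO2: 162.0·0.6306 + 87.03·0.3250 = 130.4 pbw
  ZrO2: 87.03·0.6740 = 58.66 pbw
  B2O3: 45.98·0.5623 + 90.03·0.6866 = 87.67 pbw
LOI: 16.30·0.01480 + 45.98·0.4377 + 33.97·0.009800 + 162.0·0.04930 + 87.03·0.001000 = 28.77 pbw
Net of LOI, the glass mass = 435.3 − 28.77 = 406.5 pbw (= Σ oxide masses)
wt % = 100 × oxide mass / glass mass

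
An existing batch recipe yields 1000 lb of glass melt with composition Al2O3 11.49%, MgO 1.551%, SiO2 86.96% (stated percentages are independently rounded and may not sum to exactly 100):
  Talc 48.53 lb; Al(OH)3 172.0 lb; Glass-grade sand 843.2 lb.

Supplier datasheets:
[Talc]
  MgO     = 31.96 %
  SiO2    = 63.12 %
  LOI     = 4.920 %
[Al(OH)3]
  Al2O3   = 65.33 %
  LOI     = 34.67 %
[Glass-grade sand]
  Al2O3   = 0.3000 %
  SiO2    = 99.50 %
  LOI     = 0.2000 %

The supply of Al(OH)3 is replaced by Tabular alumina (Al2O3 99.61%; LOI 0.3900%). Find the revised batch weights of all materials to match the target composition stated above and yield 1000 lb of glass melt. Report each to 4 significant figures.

Revised batch per 1000 lb glass melt:
  Talc: 48.53 lb
  Tabular alumina: 112.8 lb
  Glass-grade sand: 843.2 lb
Total batch = 1005 lb; LOI loss = 4.514 lb

Every computation holds full float precision from start to finish; in-progress results are shown (rounded to 4 significant digits) within the worked lines; exactly one rounding goes into each reported result. The derived quantities (ignition loss, yield, the three compositions, glass mass, the totals) are computed from the batch weights at 1000 lb of glass in full precision as they appear in the problem or answer text.
Target masses of each oxide per 1000 lb glass melt:
  Al2O3: 11.49% × 1000 = 114.9 lb
  MgO: 1.551% × 1000 = 15.51 lb
  SiO2: 86.96% × 1000 = 869.6 lb
Sums-versus-targets review on the weights just shown, under the basis named above (delivered sums recover each target exact up to rounding of places):
  Al2O3: 112.8·0.9961 + 843.2·0.003000 = 114.9 lb (target 114.9 lb)
  MgO: 48.53·0.3196 = 15.51 lb (target 15.51 lb)
  SiO2: 48.53·0.6312 + 843.2·0.9950 = 869.6 lb (target 869.6 lb)
Auditing the glass mass value: net batch after ignition = 1000 lb (targets for the oxides total 1000 lb; against the stated basis, 1000 lb — gaps are rounding artifacts).
Whole-batch sum: Σ batch = 1005 lb; the LOI term Σ batch·LOI equals 4.514 lb; as yield: glass ÷ batch → 99.55%.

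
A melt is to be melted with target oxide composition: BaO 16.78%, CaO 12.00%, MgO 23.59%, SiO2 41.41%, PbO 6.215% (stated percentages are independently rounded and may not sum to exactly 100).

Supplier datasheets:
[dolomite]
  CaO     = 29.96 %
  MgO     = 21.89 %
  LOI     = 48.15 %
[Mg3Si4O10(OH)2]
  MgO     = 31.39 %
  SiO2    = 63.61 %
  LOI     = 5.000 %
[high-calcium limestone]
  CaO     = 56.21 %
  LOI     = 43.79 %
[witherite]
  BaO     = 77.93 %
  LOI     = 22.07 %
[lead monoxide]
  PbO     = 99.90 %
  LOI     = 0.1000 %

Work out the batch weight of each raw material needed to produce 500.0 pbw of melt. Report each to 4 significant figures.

Batch per 500.0 pbw melt:
  dolomite: 72.07 pbw
  Mg3Si4O10(OH)2: 325.5 pbw
  high-calcium limestone: 68.33 pbw
  witherite: 107.7 pbw
  lead monoxide: 31.11 pbw
Total batch = 604.7 pbw; LOI loss = 104.7 pbw; yield = 82.69%

Every computation holds exact precision at every stage — mid-chain values appear (rounded to four significant figures) on the page — every reported number takes a single rounding; derived quantities are carried at exact precision (yield, the five compositions, the totals, net glass mass, LOI) from the batch weights on 500.0 pbw of glass exactly as shown in the problem or the answer.
Target masses of each oxide per 500.0 pbw melt:
  BaO: 16.78% × 500.0 = 83.90 pbw
  CaO: 12.00% × 500.0 = 60.00 pbw
  MgO: 23.59% × 500.0 = 118.0 pbw
  SiO2: 41.41% × 500.0 = 207.0 pbw
  PbO: 6.215% × 500.0 = 31.08 pbw
A balance pass over the oxides, working from each reported weight, relative to the basis at hand (sums match the target masses within answer rounding):
  BaO: 107.7·0.7793 = 83.93 pbw (target 83.90 pbw)
  CaO: 72.07·0.2996 + 68.33·0.5621 = 60.00 pbw (target 60.00 pbw)
  MgO: 72.07·0.2189 + 325.5·0.3139 = 118.0 pbw (target 118.0 pbw)
  SiO2: 325.5·0.6361 = 207.1 pbw (target 207.0 pbw)
  PbO: 31.11·0.9990 = 31.08 pbw (target 31.08 pbw)
Auditing the glass mass value: total batch − LOI = 500.0 pbw (summing oxide targets gives 500.0 pbw; basis as stated: 500.0 pbw — differing by rounding only).
Batch total: Σ batch = 604.7 pbw; the LOI term Σ batch·LOI equals 104.7 pbw; glass ÷ batch gives a yield of 82.69%.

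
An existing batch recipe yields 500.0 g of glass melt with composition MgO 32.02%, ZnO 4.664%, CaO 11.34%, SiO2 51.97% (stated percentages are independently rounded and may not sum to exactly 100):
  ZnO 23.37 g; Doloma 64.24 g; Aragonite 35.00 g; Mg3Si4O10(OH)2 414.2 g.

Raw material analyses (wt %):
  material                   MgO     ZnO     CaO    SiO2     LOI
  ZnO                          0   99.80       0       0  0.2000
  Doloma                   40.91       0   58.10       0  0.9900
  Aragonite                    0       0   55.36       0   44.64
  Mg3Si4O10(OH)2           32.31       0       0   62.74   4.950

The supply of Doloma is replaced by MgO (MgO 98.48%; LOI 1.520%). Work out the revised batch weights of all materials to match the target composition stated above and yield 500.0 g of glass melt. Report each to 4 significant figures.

Working values are shown, rounded to 4 significant figures, across the worked steps; all arithmetic holds exact precision from first step to last. A single rounding produces every reported figure; all derived quantities are rebuilt in full precision (ignition loss, glass mass, yield, the totals, four oxide percentages) from the weighed amounts per 500.0 g of glass precisely as stated by the problem or the answer.
Oxide-by-oxide targets in 500.0 g glass melt:
  MgO: 32.02% × 500.0 = 160.1 g
  ZnO: 4.664% × 500.0 = 23.32 g
  CaO: 11.34% × 500.0 = 56.70 g
  SiO2: 51.97% × 500.0 = 259.8 g
Balance tally, oxide-wise, from the weights as reported, relative to the basis at hand (each sum matches its target mass up to rounding of the answer):
  MgO: 26.69·0.9848 + 414.2·0.3231 = 160.1 g (target 160.1 g)
  ZnO: 23.37·0.9980 = 23.32 g (target 23.32 g)
  CaO: 102.4·0.5536 = 56.69 g (target 56.70 g)
  SiO2: 414.2·0.6274 = 259.9 g (target 259.8 g)
Glass mass check: whole batch net of LOI = 500.0 g (targets for the oxides total 500.0 g; with the basis standing at 500.0 g — differing by rounding only).
Summing the batch: Σ batch = 566.7 g; ignition loss, Σ(batch × LOI) = 66.67 g; yield: glass divided by total = 88.24%.

Revised batch per 500.0 g glass melt:
  ZnO: 23.37 g
  MgO: 26.69 g
  Aragonite: 102.4 g
  Mg3Si4O10(OH)2: 414.2 g
Total batch = 566.7 g; LOI loss = 66.67 g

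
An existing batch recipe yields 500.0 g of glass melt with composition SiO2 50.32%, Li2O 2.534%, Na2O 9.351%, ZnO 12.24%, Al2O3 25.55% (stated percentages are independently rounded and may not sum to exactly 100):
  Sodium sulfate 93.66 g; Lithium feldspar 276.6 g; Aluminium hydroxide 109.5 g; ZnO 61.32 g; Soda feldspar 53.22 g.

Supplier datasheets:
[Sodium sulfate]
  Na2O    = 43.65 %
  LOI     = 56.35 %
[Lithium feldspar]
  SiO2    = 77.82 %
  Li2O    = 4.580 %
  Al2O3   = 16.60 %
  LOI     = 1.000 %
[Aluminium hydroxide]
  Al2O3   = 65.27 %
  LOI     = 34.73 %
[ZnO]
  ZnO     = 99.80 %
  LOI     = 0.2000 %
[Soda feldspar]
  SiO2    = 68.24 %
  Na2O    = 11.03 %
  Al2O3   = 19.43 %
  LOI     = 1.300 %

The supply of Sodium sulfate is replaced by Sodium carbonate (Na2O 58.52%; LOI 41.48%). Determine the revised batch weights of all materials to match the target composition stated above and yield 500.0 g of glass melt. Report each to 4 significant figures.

The working math holds exact precision through the solve. Mid-chain values appear, with 4-significant-digit rounding, between the steps — each reported value carries a single rounding — the derived quantities are re-derived starting from the weights per 500.0 g of glass in full float precision (LOI, totals, the five compositions, yield, glass mass), as quoted within problem or answer.
Oxide-by-oxide targets in 500.0 g glass melt:
  SiO2: 50.32% × 500.0 = 251.6 g
  Li2O: 2.534% × 500.0 = 12.67 g
  Na2O: 9.351% × 500.0 = 46.76 g
  ZnO: 12.24% × 500.0 = 61.20 g
  Al2O3: 25.55% × 500.0 = 127.8 g
Balance tally, oxide-wise, given the weights on record, versus the basis set out (each sum matches its target mass net of answer rounding effects):
  SiO2: 276.6·0.7782 + 53.22·0.6824 = 251.6 g (target 251.6 g)
  Li2O: 276.6·0.04580 = 12.67 g (target 12.67 g)
  Na2O: 69.86·0.5852 + 53.22·0.1103 = 46.75 g (target 46.76 g)
  ZnO: 61.32·0.9980 = 61.20 g (target 61.20 g)
  Al2O3: 276.6·0.1660 + 109.5·0.6527 + 53.22·0.1943 = 127.7 g (target 127.8 g)
Glass-mass closure: total charge less LOI = 499.9 g (per-oxide target masses sum to 500.0 g; against the stated basis, 500.0 g — rounding explains the deltas).
Total batch = Σ batch = 570.5 g; LOI loss = Σ batch·LOI = 70.59 g; yield = glass ÷ total batch = 87.63%.

Revised batch per 500.0 g glass melt:
  Sodium carbonate: 69.86 g
  Lithium feldspar: 276.6 g
  Aluminium hydroxide: 109.5 g
  ZnO: 61.32 g
  Soda feldspar: 53.22 g
Total batch = 570.5 g; LOI loss = 70.59 g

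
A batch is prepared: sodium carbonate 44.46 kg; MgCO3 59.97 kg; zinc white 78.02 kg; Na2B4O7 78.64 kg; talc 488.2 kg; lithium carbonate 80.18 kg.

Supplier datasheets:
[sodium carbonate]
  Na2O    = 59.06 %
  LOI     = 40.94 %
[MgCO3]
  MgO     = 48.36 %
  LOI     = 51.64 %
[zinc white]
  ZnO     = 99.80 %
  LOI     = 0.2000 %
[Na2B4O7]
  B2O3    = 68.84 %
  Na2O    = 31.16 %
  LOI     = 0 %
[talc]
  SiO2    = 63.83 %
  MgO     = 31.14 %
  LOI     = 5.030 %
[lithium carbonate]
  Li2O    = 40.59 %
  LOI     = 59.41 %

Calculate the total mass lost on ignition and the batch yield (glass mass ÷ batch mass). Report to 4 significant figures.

Each numeric step carries exact precision end to end. Values along the way are shown, rounded to four significant figures, in the printout — every reported value sees exactly one rounding; derived quantities (net glass mass, the yield, the six compositions, totals, ignition loss) are re-derived starting from the weights per 708.0 kg of glass in full float precision, precisely as stated by question or answer.
Loss on ignition, line by line:
  sodium carbonate: 44.46 × 0.4094 = 18.20 kg
  MgCO3: 59.97 × 0.5164 = 30.97 kg
  zinc white: 78.02 × 0.002000 = 0.1560 kg
  Na2B4O7: 78.64 × 0 = 0 kg
  talc: 488.2 × 0.05030 = 24.56 kg
  lithium carbonate: 80.18 × 0.5941 = 47.63 kg
Total LOI = 121.5 kg
Glass = batch − LOI = 829.5 − 121.5 = 708.0 kg

LOI loss = 121.5 kg; glass = 708.0 kg; yield = 85.35%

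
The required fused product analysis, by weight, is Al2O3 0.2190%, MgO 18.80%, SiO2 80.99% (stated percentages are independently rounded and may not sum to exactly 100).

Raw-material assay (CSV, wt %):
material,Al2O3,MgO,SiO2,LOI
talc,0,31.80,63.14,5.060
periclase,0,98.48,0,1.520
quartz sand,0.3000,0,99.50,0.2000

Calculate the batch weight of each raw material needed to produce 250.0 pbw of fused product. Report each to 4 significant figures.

Batch per 250.0 pbw fused product:
  talc: 33.08 pbw
  periclase: 37.04 pbw
  quartz sand: 182.5 pbw
Total batch = 252.6 pbw; LOI loss = 2.602 pbw; yield = 98.97%

Each numeric step runs at full float precision in all steps; in-progress results are displayed (rounded to 4 significant digits) in the working. Exactly one rounding lands on each reported value. All derived quantities, including LOI, yield, totals, three oxide percentages, glass mass, are rebuilt from the batch weights for 250.0 pbw of glass at full float precision as quoted within either problem or answer.
Oxide-by-oxide targets in 250.0 pbw fused product:
  Al2O3: 0.2190% × 250.0 = 0.5475 pbw
  MgO: 18.80% × 250.0 = 47.00 pbw
  SiO2: 80.99% × 250.0 = 202.5 pbw
Balance tally, oxide-wise, using the reported weights, against the basis in use (oxide sums agree with the targets up to rounding of the answer):
  Al2O3: 182.5·0.003000 = 0.5475 pbw (target 0.5475 pbw)
  MgO: 33.08·0.3180 + 37.04·0.9848 = 47.00 pbw (target 47.00 pbw)
  SiO2: 33.08·0.6314 + 182.5·0.9950 = 202.5 pbw (target 202.5 pbw)
Glass-mass bookkeeping: total charge less LOI = 250.0 pbw (summing oxide targets gives 250.0 pbw; basis as stated: 250.0 pbw — deltas are rounding alone).
Batch total: Σ batch = 252.6 pbw; LOI removed, Σ of batch·LOI: 2.602 pbw; the yield ratio, glass ÷ batch: 98.97%.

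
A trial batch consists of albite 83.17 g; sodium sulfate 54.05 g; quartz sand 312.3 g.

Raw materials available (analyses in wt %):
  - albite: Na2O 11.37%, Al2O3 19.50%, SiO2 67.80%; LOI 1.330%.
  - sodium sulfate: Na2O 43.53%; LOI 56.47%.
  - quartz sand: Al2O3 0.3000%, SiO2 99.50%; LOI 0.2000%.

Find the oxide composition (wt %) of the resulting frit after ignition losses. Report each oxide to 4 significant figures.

Glass mass = 417.3 g (batch 449.5 − LOI 32.25).
Composition: Na2O 7.905%, Al2O3 4.111%, SiO2 87.98%

In-progress results appear, rounded to 4 significant digits, in the printout. All arithmetic maintains exact precision in all steps — each reported figure is rounded just once — derived quantities, which include glass mass, three oxide percentages, LOI, the yield, the totals, are rebuilt in full precision, precisely as stated by either problem or answer, from the weighed amounts for 417.3 g of glass.
What the batch supplies per oxide:
  Na2O: 83.17·0.1137 + 54.05·0.4353 = 32.98 g
  Al2O3: 83.17·0.1950 + 312.3·0.003000 = 17.16 g
  SiO2: 83.17·0.6780 + 312.3·0.9950 = 367.1 g
LOI: 83.17·0.01330 + 54.05·0.5647 + 312.3·0.002000 = 32.25 g
batch − LOI leaves glass = 449.5 − 32.25 = 417.3 g (= the summed oxide contributions)
wt % = oxide mass / glass mass × 100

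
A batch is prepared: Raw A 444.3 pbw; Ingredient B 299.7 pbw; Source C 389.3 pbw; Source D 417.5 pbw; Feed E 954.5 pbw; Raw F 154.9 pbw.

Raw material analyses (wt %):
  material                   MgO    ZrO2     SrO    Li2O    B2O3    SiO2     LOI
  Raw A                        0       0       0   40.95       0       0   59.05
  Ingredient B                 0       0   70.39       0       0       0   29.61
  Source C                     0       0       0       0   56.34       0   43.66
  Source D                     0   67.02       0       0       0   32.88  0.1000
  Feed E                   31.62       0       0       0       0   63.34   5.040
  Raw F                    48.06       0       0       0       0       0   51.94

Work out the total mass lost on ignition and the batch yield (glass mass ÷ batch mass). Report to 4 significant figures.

The intermediate values are displayed (rounded to four significant digits) alongside each step; full float precision is kept all the way through — a single rounding completes each reported number — the derived quantities are rebuilt at full float precision (net glass mass, six oxide percentages, the totals, the yield, LOI) starting from the weights for 2010 pbw of glass as written in either problem or answer.
Each material's LOI contribution:
  Raw A: 444.3 × 0.5905 = 262.4 pbw
  Ingredient B: 299.7 × 0.2961 = 88.74 pbw
  Source C: 389.3 × 0.4366 = 170.0 pbw
  Source D: 417.5 × 0.001000 = 0.4175 pbw
  Feed E: 954.5 × 0.05040 = 48.11 pbw
  Raw F: 154.9 × 0.5194 = 80.46 pbw
Total LOI = 650.0 pbw
Glass = batch − LOI = 2660 − 650.0 = 2010 pbw

LOI loss = 650.0 pbw; glass = 2010 pbw; yield = 75.56%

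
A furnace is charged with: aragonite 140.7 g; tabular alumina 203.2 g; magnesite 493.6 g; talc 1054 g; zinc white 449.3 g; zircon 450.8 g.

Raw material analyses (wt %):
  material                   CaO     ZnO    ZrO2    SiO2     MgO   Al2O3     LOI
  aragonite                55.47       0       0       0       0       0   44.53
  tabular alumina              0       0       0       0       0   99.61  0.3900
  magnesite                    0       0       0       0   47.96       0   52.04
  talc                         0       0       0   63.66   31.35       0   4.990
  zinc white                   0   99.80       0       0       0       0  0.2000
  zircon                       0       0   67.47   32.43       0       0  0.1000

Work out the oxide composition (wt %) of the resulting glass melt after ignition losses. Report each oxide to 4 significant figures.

Mid-chain values appear, rounded to four significant digits, as written — all internal work runs at full precision at all times — each reported number takes exactly one rounding; all derived quantities are rebuilt using the weight values on 2417 g of glass in exact precision (LOI, the six compositions, the yield, totals, glass mass) exactly as printed in either problem or answer.
Per-oxide mass from batch:
  CaO: 140.7·0.5547 = 78.05 g
  ZnO: 449.3·0.9980 = 448.4 g
  ZrO2: 450.8·0.6747 = 304.2 g
  SiO2: 1054·0.6366 + 450.8·0.3243 = 817.2 g
  MgO: 493.6·0.4796 + 1054·0.3135 = 567.2 g
  Al2O3: 203.2·0.9961 = 202.4 g
LOI: 140.7·0.4453 + 203.2·0.003900 + 493.6·0.5204 + 1054·0.04990 + 449.3·0.002000 + 450.8·0.001000 = 374.3 g
The glass mass, total less LOI, = 2792 − 374.3 = 2417 g (the oxide masses sum to this)
wt % = oxide mass / glass mass × 100

Glass mass = 2417 g (batch 2792 − LOI 374.3).
Composition: CaO 3.229%, ZnO 18.55%, ZrO2 12.58%, SiO2 33.80%, MgO 23.46%, Al2O3 8.373%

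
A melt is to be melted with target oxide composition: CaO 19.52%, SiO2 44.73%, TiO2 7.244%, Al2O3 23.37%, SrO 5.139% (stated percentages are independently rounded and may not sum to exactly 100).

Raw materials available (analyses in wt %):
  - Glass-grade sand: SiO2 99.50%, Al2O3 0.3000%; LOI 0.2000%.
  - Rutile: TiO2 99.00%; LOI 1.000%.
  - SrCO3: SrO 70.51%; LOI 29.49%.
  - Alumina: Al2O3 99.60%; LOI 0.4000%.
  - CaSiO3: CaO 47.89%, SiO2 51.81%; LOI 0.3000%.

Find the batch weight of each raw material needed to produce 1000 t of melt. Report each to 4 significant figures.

Mid-chain values are rounded to 4 significant figures when displayed — the whole derivation holds full precision all the way through; each reported value receives exactly one rounding — the derived quantities are carried in full precision (ignition loss, the totals, glass mass, yield, five oxide percentages) starting from the weights for 1000 t of glass, as written in the problem or answer text.
Oxide-by-oxide targets in 1000 t melt:
  CaO: 19.52% × 1000 = 195.2 t
  SiO2: 44.73% × 1000 = 447.3 t
  TiO2: 7.244% × 1000 = 72.44 t
  Al2O3: 23.37% × 1000 = 233.7 t
  SrO: 5.139% × 1000 = 51.39 t
Balance tally, oxide-wise, from the weights as reported, on the stated basis (each sum matches its target mass modulo rounding of the values):
  CaO: 407.6·0.4789 = 195.2 t (target 195.2 t)
  SiO2: 237.3·0.9950 + 407.6·0.5181 = 447.3 t (target 447.3 t)
  TiO2: 73.17·0.9900 = 72.44 t (target 72.44 t)
  Al2O3: 237.3·0.003000 + 233.9·0.9960 = 233.7 t (target 233.7 t)
  SrO: 72.88·0.7051 = 51.39 t (target 51.39 t)
Glass-mass closure: whole batch net of LOI = 1000 t (per-oxide target masses sum to 1000 t; with the basis standing at 1000 t — deltas are rounding alone).
Summing the batch: Σ batch = 1025 t; ignition loss, Σ(batch × LOI) = 24.86 t; yield = glass ÷ total batch = 97.57%.

Batch per 1000 t melt:
  Glass-grade sand: 237.3 t
  Rutile: 73.17 t
  SrCO3: 72.88 t
  Alumina: 233.9 t
  CaSiO3: 407.6 t
Total batch = 1025 t; LOI loss = 24.86 t; yield = 97.57%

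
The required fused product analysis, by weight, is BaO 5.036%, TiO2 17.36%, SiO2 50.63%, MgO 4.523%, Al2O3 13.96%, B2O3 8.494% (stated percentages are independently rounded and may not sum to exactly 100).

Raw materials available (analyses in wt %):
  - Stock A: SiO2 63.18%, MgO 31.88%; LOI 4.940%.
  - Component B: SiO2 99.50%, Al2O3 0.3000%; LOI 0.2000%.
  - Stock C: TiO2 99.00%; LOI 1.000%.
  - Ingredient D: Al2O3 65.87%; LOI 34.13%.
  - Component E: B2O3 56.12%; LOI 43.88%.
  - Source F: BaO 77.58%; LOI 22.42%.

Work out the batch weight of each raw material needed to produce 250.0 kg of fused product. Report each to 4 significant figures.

Batch per 250.0 kg fused product:
  Stock A: 35.47 kg
  Component B: 104.7 kg
  Stock C: 43.84 kg
  Ingredient D: 52.51 kg
  Component E: 37.84 kg
  Source F: 16.23 kg
Total batch = 290.6 kg; LOI loss = 40.56 kg; yield = 86.04%

Intermediates are printed rounded to 4 significant figures in the printout. Every computation runs at full float precision all the way through; a single rounding produces every reported result — all derived quantities (glass mass, ignition loss, the six compositions, the yield, totals) are carried from the batch weights at 250.0 kg of glass at full precision, as quoted within either problem or answer.
Per-oxide target masses for 250.0 kg fused product:
  BaO: 5.036% × 250.0 = 12.59 kg
  TiO2: 17.36% × 250.0 = 43.40 kg
  SiO2: 50.63% × 250.0 = 126.6 kg
  MgO: 4.523% × 250.0 = 11.31 kg
  Al2O3: 13.96% × 250.0 = 34.90 kg
  B2O3: 8.494% × 250.0 = 21.24 kg
Per-oxide balance check with the batch weights as given, under the basis named above (every target is met by its sum given rounding of the digits):
  BaO: 16.23·0.7758 = 12.59 kg (target 12.59 kg)
  TiO2: 43.84·0.9900 = 43.40 kg (target 43.40 kg)
  SiO2: 35.47·0.6318 + 104.7·0.9950 = 126.6 kg (target 126.6 kg)
  MgO: 35.47·0.3188 = 11.31 kg (target 11.31 kg)
  Al2O3: 104.7·0.003000 + 52.51·0.6587 = 34.90 kg (target 34.90 kg)
  B2O3: 37.84·0.5612 = 21.24 kg (target 21.24 kg)
Consistency of the glass mass: net batch after ignition = 250.0 kg (targets for the oxides total 250.0 kg; stated basis 250.0 kg — a pure rounding effect).
Adding the batch up: Σ batch = 290.6 kg; LOI removed, Σ of batch·LOI: 40.56 kg; yield, glass over the total, = 86.04%.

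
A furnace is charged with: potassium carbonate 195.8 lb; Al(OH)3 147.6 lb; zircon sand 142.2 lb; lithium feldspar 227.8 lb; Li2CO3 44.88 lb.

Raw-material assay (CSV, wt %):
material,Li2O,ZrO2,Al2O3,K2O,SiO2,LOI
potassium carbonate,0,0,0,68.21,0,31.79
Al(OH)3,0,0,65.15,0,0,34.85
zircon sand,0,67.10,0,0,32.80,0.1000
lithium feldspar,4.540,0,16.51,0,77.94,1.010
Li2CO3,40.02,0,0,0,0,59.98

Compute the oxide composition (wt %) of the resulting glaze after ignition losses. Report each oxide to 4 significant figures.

In-progress results are displayed, with 4-significant-digit rounding, when written out — full float precision is carried at each step — exactly one rounding is applied to every reported figure — derived quantities, including yield, totals, five oxide percentages, LOI, net glass mass, are rebuilt from the batch weights on 615.2 lb of glass at full float precision, as given in the question or the answer.
Delivered oxide masses:
  Li2O: 227.8·0.04540 + 44.88·0.4002 = 28.30 lb
  ZrO2: 142.2·0.6710 = 95.42 lb
  Al2O3: 147.6·0.6515 + 227.8·0.1651 = 133.8 lb
  K2O: 195.8·0.6821 = 133.6 lb
  SiO2: 142.2·0.3280 + 227.8·0.7794 = 224.2 lb
LOI: 195.8·0.3179 + 147.6·0.3485 + 142.2·0.001000 + 227.8·0.01010 + 44.88·0.5998 = 143.0 lb
Glass = total batch minus LOI = 758.3 − 143.0 = 615.2 lb (equal to the oxide-mass sum)
wt %: oxide over glass, times 100

Glass mass = 615.2 lb (batch 758.3 − LOI 143.0).
Composition: Li2O 4.600%, ZrO2 15.51%, Al2O3 21.74%, K2O 21.71%, SiO2 36.44%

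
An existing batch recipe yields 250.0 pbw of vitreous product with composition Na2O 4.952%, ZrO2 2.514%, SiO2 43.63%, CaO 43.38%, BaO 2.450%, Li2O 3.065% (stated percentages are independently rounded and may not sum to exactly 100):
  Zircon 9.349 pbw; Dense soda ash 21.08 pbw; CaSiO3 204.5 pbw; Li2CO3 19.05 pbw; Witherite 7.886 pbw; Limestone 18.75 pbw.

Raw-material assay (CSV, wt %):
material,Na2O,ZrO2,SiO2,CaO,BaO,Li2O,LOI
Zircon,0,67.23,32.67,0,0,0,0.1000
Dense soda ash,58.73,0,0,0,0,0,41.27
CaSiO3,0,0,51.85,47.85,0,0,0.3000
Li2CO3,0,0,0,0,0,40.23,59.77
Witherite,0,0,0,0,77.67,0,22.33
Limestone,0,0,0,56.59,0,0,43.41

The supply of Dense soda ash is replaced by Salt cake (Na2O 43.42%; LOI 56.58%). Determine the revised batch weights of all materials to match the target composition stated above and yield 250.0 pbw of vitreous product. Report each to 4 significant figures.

Revised batch per 250.0 pbw vitreous product:
  Zircon: 9.349 pbw
  Salt cake: 28.51 pbw
  CaSiO3: 204.5 pbw
  Li2CO3: 19.05 pbw
  Witherite: 7.886 pbw
  Limestone: 18.75 pbw
Total batch = 288.0 pbw; LOI loss = 38.04 pbw

The working math keeps full float precision at every stage — rounding to four significant digits governs each mid-chain value as printed — exactly one rounding lands on each reported figure. The derived quantities (net glass mass, ignition loss, the yield, the six compositions, the totals) are re-derived starting from the weights at 250.0 pbw of glass in full precision, exactly as printed in the problem or answer text.
The oxide mass targets at 250.0 pbw vitreous product:
  Na2O: 4.952% × 250.0 = 12.38 pbw
  ZrO2: 2.514% × 250.0 = 6.285 pbw
  SiO2: 43.63% × 250.0 = 109.1 pbw
  CaO: 43.38% × 250.0 = 108.4 pbw
  BaO: 2.450% × 250.0 = 6.125 pbw
  Li2O: 3.065% × 250.0 = 7.662 pbw
Sums-versus-targets review working from each reported weight, relative to the basis at hand (sum by sum, the targets are met net of answer rounding effects):
  Na2O: 28.51·0.4342 = 12.38 pbw (target 12.38 pbw)
  ZrO2: 9.349·0.6723 = 6.285 pbw (target 6.285 pbw)
  SiO2: 9.349·0.3267 + 204.5·0.5185 = 109.1 pbw (target 109.1 pbw)
  CaO: 204.5·0.4785 + 18.75·0.5659 = 108.5 pbw (target 108.4 pbw)
  BaO: 7.886·0.7767 = 6.125 pbw (target 6.125 pbw)
  Li2O: 19.05·0.4023 = 7.664 pbw (target 7.662 pbw)
Glass-mass bookkeeping: Σ batch − LOI loss = 250.0 pbw (the targets, summed, come to 250.0 pbw; against the stated basis, 250.0 pbw — deltas are rounding alone).
Total batch = Σ batch = 288.0 pbw; loss to ignition Σ batch·LOI = 38.04 pbw; glass ÷ batch gives a yield of 86.79%.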